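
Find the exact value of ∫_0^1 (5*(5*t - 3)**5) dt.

Let u = 5*t - 3, so du = 5 dt. When t = 0, u = -3; when t = 1, u = 2.
The integral becomes ∫ u**5 du from -3 to 2, with antiderivative u**6/6.
Back in t: F(t) = (5*t - 3)**6/6.
Then F(1) - F(0) = (32/3) - (243/2) = -665/6.

-665/6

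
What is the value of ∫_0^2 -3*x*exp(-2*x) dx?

-3/4 + 15*exp(-4)/4

Integrate by parts once (u = x, dv = -3*exp(-2*x) dx).
An antiderivative is F(x) = (6*x + 3)*exp(-2*x)/4.
Then F(2) - F(0) = (15*exp(-4)/4) - (3/4) = -3/4 + 15*exp(-4)/4.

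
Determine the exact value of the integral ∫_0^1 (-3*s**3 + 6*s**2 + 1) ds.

By the power rule, an antiderivative is F(s) = -3*s**4/4 + 2*s**3 + s.
Then F(1) - F(0) = (9/4) - (0) = 9/4.

9/4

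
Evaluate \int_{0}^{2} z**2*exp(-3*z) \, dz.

Integrate by parts twice (u = z^2, dv = exp(-3*z) dz).
An antiderivative is F(z) = (-9*z**2 - 6*z - 2)*exp(-3*z)/27.
Then F(2) - F(0) = (-50*exp(-6)/27) - (-2/27) = 2/27 - 50*exp(-6)/27.

2/27 - 50*exp(-6)/27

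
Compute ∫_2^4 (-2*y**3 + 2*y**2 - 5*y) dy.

-338/3

By the power rule, an antiderivative is F(y) = -y**4/2 + 2*y**3/3 - 5*y**2/2.
Then F(4) - F(2) = (-376/3) - (-38/3) = -338/3.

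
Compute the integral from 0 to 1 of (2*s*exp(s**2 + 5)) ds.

Let u = s**2 + 5, so du = 2*s ds. When s = 0, u = 5; when s = 1, u = 6.
The integral becomes ∫ exp(u) du from 5 to 6, with antiderivative exp(u).
Back in s: F(s) = exp(s**2 + 5).
Then F(1) - F(0) = (exp(6)) - (exp(5)) = -exp(5) + exp(6).

-exp(5) + exp(6)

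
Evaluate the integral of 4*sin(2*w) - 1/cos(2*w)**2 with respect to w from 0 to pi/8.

3/2 - sqrt(2)

An antiderivative is F(w) = -2*cos(2*w) - tan(2*w)/2.
Then F(pi/8) - F(0) = (-sqrt(2) - 1/2) - (-2) = 3/2 - sqrt(2).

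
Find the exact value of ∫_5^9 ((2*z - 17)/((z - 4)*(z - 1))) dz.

Factor the denominator: z**2 - 5*z + 4 = (z - 1)(z - 4).
Partial fractions: (2*z - 17)/((z - 4)*(z - 1)) = 5/(z - 1) - 3/(z - 4).
An antiderivative is F(z) = -3*log(z - 4) + 5*log(z - 1).
Then F(9) - F(5) = (-3*log(5) + 15*log(2)) - (10*log(2)) = -3*log(5) + 5*log(2).

-3*log(5) + 5*log(2)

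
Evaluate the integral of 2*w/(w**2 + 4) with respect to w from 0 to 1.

Let u = w**2 + 4, so du = 2*w dw. When w = 0, u = 4; when w = 1, u = 5.
The integral becomes ∫ 1/u du from 4 to 5, with antiderivative log(u).
Back in w: F(w) = log(w**2 + 4).
Then F(1) - F(0) = (log(5)) - (log(4)) = log(5/4).

log(5/4)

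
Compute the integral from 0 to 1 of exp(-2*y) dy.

-(1 - exp(2))*exp(-2)/2

An antiderivative is F(y) = -exp(-2*y)/2.
Then F(1) - F(0) = (-exp(-2)/2) - (-1/2) = -(1 - exp(2))*exp(-2)/2.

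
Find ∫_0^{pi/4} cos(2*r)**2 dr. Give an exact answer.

pi/8

Use the identity cos^2(2*r) = (1 + cos(4*r))/2.
An antiderivative is F(r) = r/2 + sin(4*r)/8.
Then F(pi/4) - F(0) = (pi/8) - (0) = pi/8.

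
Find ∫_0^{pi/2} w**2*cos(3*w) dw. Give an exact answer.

2/27 - pi**2/12

Integrate by parts twice (u = w^2, dv = cos(3*w) dw).
An antiderivative is F(w) = w**2*sin(3*w)/3 + 2*w*cos(3*w)/9 - 2*sin(3*w)/27.
Then F(pi/2) - F(0) = (2/27 - pi**2/12) - (0) = 2/27 - pi**2/12.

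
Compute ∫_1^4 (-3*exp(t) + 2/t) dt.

-3*exp(4) + log(16) + 3*exp(1)

An antiderivative is F(t) = -3*exp(t) + 2*log(t).
Then F(4) - F(1) = (-3*exp(4) + log(16)) - (-3*exp(1)) = -3*exp(4) + log(16) + 3*exp(1).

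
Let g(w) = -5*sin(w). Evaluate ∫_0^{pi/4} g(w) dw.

An antiderivative is F(w) = 5*cos(w).
Then F(pi/4) - F(0) = (5*sqrt(2)/2) - (5) = -5 + 5*sqrt(2)/2.

-5 + 5*sqrt(2)/2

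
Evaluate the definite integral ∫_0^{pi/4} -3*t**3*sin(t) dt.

Integrate by parts 3 times (u = t^3, dv = -3*sin(t) dt).
An antiderivative is F(t) = 3*t**3*cos(t) - 9*t**2*sin(t) - 18*t*cos(t) + 18*sin(t).
Then F(pi/4) - F(0) = (3*sqrt(2)*(-96*pi - 12*pi**2 + pi**3 + 384)/128) - (0) = 3*sqrt(2)*(-96*pi - 12*pi**2 + pi**3 + 384)/128.

3*sqrt(2)*(-96*pi - 12*pi**2 + pi**3 + 384)/128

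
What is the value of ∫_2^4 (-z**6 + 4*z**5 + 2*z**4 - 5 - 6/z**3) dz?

421093/560

By the power rule, an antiderivative is F(z) = -z**7/7 + 2*z**6/3 + 2*z**5/5 - 5*z + 3/z**2.
Then F(4) - F(2) = (1310203/1680) - (11731/420) = 421093/560.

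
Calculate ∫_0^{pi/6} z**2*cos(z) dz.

-1 + pi**2/72 + sqrt(3)*pi/6

Integrate by parts twice (u = z^2, dv = cos(z) dz).
An antiderivative is F(z) = z**2*sin(z) + 2*z*cos(z) - 2*sin(z).
Then F(pi/6) - F(0) = (-1 + pi**2/72 + sqrt(3)*pi/6) - (0) = -1 + pi**2/72 + sqrt(3)*pi/6.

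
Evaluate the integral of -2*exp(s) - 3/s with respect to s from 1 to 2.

-2*exp(2) - log(8) + 2*exp(1)

An antiderivative is F(s) = -2*exp(s) - 3*log(s).
Then F(2) - F(1) = (-2*exp(2) - log(8)) - (-2*exp(1)) = -2*exp(2) - log(8) + 2*exp(1).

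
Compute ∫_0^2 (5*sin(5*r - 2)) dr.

Let u = 5*r - 2, so du = 5 dr. When r = 0, u = -2; when r = 2, u = 8.
The integral becomes ∫ sin(u) du from -2 to 8, with antiderivative -cos(u).
Back in r: F(r) = -cos(5*r - 2).
Then F(2) - F(0) = (-cos(8)) - (-cos(2)) = cos(2) - cos(8).

cos(2) - cos(8)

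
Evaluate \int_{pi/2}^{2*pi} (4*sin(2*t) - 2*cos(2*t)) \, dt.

-4

An antiderivative is F(t) = -sin(2*t) - 2*cos(2*t).
Then F(2*pi) - F(pi/2) = (-2) - (2) = -4.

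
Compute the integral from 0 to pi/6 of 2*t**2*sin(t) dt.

-4 - sqrt(3)*pi**2/36 + pi/3 + 2*sqrt(3)

Integrate by parts twice (u = t^2, dv = 2*sin(t) dt).
An antiderivative is F(t) = -2*t**2*cos(t) + 4*t*sin(t) + 4*cos(t).
Then F(pi/6) - F(0) = (-sqrt(3)*pi**2/36 + pi/3 + 2*sqrt(3)) - (4) = -4 - sqrt(3)*pi**2/36 + pi/3 + 2*sqrt(3).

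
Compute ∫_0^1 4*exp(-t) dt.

4 - 4*exp(-1)

An antiderivative is F(t) = -4*exp(-t).
Then F(1) - F(0) = (-4*exp(-1)) - (-4) = 4 - 4*exp(-1).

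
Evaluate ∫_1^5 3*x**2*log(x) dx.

Integrate by parts once (u = ln x, dv = 3*x**2 dx).
An antiderivative is F(x) = x**3*(3*log(x) - 1)/3.
Then F(5) - F(1) = (-125/3 + 125*log(5)) - (-1/3) = -124/3 + 125*log(5).

-124/3 + 125*log(5)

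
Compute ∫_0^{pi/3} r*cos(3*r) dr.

Integrate by parts once (u = r, dv = cos(3*r) dr).
An antiderivative is F(r) = r*sin(3*r)/3 + cos(3*r)/9.
Then F(pi/3) - F(0) = (-1/9) - (1/9) = -2/9.

-2/9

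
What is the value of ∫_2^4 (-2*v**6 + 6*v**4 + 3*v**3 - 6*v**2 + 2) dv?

By the power rule, an antiderivative is F(v) = -2*v**7/7 + 6*v**5/5 + 3*v**4/4 - 2*v**3 + 2*v.
Then F(4) - F(2) = (-118312/35) - (64/35) = -118376/35.

-118376/35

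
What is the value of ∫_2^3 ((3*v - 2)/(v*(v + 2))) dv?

-7*log(2) - log(3) + 4*log(5)

Factor the denominator: v**2 + 2*v = (v + 2)v.
Partial fractions: (3*v - 2)/(v*(v + 2)) = 4/(v + 2) - 1/v.
An antiderivative is F(v) = -log(v) + 4*log(v + 2).
Then F(3) - F(2) = (-log(3) + 4*log(5)) - (7*log(2)) = -7*log(2) - log(3) + 4*log(5).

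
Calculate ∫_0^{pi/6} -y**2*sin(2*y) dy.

-sqrt(3)*pi/24 + pi**2/144 + 1/8

Integrate by parts twice (u = y^2, dv = -sin(2*y) dy).
An antiderivative is F(y) = y**2*cos(2*y)/2 - y*sin(2*y)/2 - cos(2*y)/4.
Then F(pi/6) - F(0) = (-sqrt(3)*pi/24 - 1/8 + pi**2/144) - (-1/4) = -sqrt(3)*pi/24 + pi**2/144 + 1/8.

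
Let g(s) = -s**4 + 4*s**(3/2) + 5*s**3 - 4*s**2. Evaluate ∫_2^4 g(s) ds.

By the power rule, an antiderivative is F(s) = 8*s**(5/2)/5 - s**5/5 + 5*s**4/4 - 4*s**3/3.
Then F(4) - F(2) = (1216/15) - (44/15 + 32*sqrt(2)/5) = 1172/15 - 32*sqrt(2)/5.

1172/15 - 32*sqrt(2)/5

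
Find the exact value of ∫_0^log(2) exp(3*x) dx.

7/3

Let u = exp(x), so du = exp(x) dx. When x = 0, u = 1; when x = log(2), u = 2.
The integral becomes ∫ u**2 du from 1 to 2, with antiderivative u**3/3.
Back in x: F(x) = exp(3*x)/3.
Then F(log(2)) - F(0) = (8/3) - (1/3) = 7/3.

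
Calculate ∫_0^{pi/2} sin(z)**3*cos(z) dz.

Let u = sin(z), so du = cos(z) dz. When z = 0, u = 0; when z = pi/2, u = 1.
The integral becomes ∫ u**3 du from 0 to 1, with antiderivative u**4/4.
Back in z: F(z) = sin(z)**4/4.
Then F(pi/2) - F(0) = (1/4) - (0) = 1/4.

1/4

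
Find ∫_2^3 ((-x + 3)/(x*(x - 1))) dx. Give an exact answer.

log(32/27)

Factor the denominator: x**2 - x = x(x - 1).
Partial fractions: (-x + 3)/(x*(x - 1)) = -3/x + 2/(x - 1).
An antiderivative is F(x) = -3*log(x) + 2*log(x - 1).
Then F(3) - F(2) = (log(4/27)) - (-log(8)) = log(32/27).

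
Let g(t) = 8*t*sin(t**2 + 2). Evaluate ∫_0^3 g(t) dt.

Let u = t**2 + 2, so du = 2*t dt. When t = 0, u = 2; when t = 3, u = 11.
The integral becomes 4·∫ sin(u) du from 2 to 11, with antiderivative -4*cos(u).
Back in t: F(t) = -4*cos(t**2 + 2).
Then F(3) - F(0) = (-4*cos(11)) - (-4*cos(2)) = 4*cos(2) - 4*cos(11).

4*cos(2) - 4*cos(11)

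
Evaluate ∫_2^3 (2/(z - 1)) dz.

An antiderivative is F(z) = 2*log(z - 1).
Then F(3) - F(2) = (log(4)) - (0) = log(4).

log(4)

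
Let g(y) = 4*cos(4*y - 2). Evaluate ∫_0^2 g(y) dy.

Let u = 4*y - 2, so du = 4 dy. When y = 0, u = -2; when y = 2, u = 6.
The integral becomes ∫ cos(u) du from -2 to 6, with antiderivative sin(u).
Back in y: F(y) = sin(4*y - 2).
Then F(2) - F(0) = (sin(6)) - (-sin(2)) = sin(6) + sin(2).

sin(6) + sin(2)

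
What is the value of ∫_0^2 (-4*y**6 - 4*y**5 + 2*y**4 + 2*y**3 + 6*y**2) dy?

By the power rule, an antiderivative is F(y) = -4*y**7/7 - 2*y**6/3 + 2*y**5/5 + y**4/2 + 2*y**3.
Then F(2) - F(0) = (-8296/105) - (0) = -8296/105.

-8296/105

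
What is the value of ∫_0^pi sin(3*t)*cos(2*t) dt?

6/5

Use the identity sin(3*t)cos(2*t) = [sin(5*t) + sin(t)]/2.
An antiderivative is F(t) = -cos(t)/2 - cos(5*t)/10.
Then F(pi) - F(0) = (3/5) - (-3/5) = 6/5.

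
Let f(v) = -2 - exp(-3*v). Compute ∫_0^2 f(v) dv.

An antiderivative is F(v) = -2*v + exp(-3*v)/3.
Then F(2) - F(0) = (-4 + exp(-6)/3) - (1/3) = -13/3 + exp(-6)/3.

-13/3 + exp(-6)/3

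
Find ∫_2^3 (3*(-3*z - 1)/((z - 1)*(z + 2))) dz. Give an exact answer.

Factor the denominator: z**2 + z - 2 = (z + 2)(z - 1).
Partial fractions: 3*(-3*z - 1)/((z - 1)*(z + 2)) = -5/(z + 2) - 4/(z - 1).
An antiderivative is F(z) = -4*log(z - 1) - 5*log(z + 2).
Then F(3) - F(2) = (-5*log(5) - 4*log(2)) - (-10*log(2)) = -5*log(5) + 6*log(2).

-5*log(5) + 6*log(2)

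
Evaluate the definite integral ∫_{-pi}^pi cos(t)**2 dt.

pi

Use the identity cos^2(t) = (1 + cos(2*t))/2.
An antiderivative is F(t) = t/2 + sin(2*t)/4.
Then F(pi) - F(-pi) = (pi/2) - (-pi/2) = pi.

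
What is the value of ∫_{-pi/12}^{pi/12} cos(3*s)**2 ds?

1/6 + pi/12

Use the identity cos^2(3*s) = (1 + cos(6*s))/2.
An antiderivative is F(s) = s/2 + sin(6*s)/12.
Then F(pi/12) - F(-pi/12) = (1/12 + pi/24) - (-pi/24 - 1/12) = 1/6 + pi/12.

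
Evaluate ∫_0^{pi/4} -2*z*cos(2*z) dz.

Integrate by parts once (u = z, dv = -2*cos(2*z) dz).
An antiderivative is F(z) = -z*sin(2*z) - cos(2*z)/2.
Then F(pi/4) - F(0) = (-pi/4) - (-1/2) = 1/2 - pi/4.

1/2 - pi/4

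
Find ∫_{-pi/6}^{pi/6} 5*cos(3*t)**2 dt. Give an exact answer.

Use the identity cos^2(3*t) = (1 + cos(6*t))/2.
An antiderivative is F(t) = 5*t/2 + 5*sin(6*t)/12.
Then F(pi/6) - F(-pi/6) = (5*pi/12) - (-5*pi/12) = 5*pi/6.

5*pi/6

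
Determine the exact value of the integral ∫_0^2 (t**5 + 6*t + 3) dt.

By the power rule, an antiderivative is F(t) = t**6/6 + 3*t**2 + 3*t.
Then F(2) - F(0) = (86/3) - (0) = 86/3.

86/3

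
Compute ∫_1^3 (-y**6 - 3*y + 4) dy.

By the power rule, an antiderivative is F(y) = -y**7/7 - 3*y**2/2 + 4*y.
Then F(3) - F(1) = (-4395/14) - (33/14) = -2214/7.

-2214/7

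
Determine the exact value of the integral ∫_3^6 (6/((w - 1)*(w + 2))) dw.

-8*log(2) + 4*log(5)

Factor the denominator: w**2 + w - 2 = (w + 2)(w - 1).
Partial fractions: 6/((w - 1)*(w + 2)) = -2/(w + 2) + 2/(w - 1).
An antiderivative is F(w) = 2*log(w - 1) - 2*log(w + 2).
Then F(6) - F(3) = (log(25/64)) - (log(4/25)) = -8*log(2) + 4*log(5).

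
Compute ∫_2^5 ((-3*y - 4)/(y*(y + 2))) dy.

-2*log(5) - log(7) + 4*log(2)

Factor the denominator: y**2 + 2*y = (y + 2)y.
Partial fractions: (-3*y - 4)/(y*(y + 2)) = -1/(y + 2) - 2/y.
An antiderivative is F(y) = -2*log(y) - log(y + 2).
Then F(5) - F(2) = (-2*log(5) - log(7)) - (-log(16)) = -2*log(5) - log(7) + 4*log(2).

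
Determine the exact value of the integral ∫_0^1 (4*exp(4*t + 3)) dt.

Let u = 4*t + 3, so du = 4 dt. When t = 0, u = 3; when t = 1, u = 7.
The integral becomes ∫ exp(u) du from 3 to 7, with antiderivative exp(u).
Back in t: F(t) = exp(4*t + 3).
Then F(1) - F(0) = (exp(7)) - (exp(3)) = -exp(3) + exp(7).

-exp(3) + exp(7)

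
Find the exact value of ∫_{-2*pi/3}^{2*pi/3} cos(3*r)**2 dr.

2*pi/3

Use the identity cos^2(3*r) = (1 + cos(6*r))/2.
An antiderivative is F(r) = r/2 + sin(6*r)/12.
Then F(2*pi/3) - F(-2*pi/3) = (pi/3) - (-pi/3) = 2*pi/3.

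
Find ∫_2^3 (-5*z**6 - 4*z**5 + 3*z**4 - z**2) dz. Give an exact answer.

By the power rule, an antiderivative is F(z) = -5*z**7/7 - 2*z**6/3 + 3*z**5/5 - z**3/3.
Then F(3) - F(2) = (-66897/35) - (-12344/105) = -188347/105.

-188347/105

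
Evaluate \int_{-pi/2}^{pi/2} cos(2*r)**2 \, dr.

pi/2

Use the identity cos^2(2*r) = (1 + cos(4*r))/2.
An antiderivative is F(r) = r/2 + sin(4*r)/8.
Then F(pi/2) - F(-pi/2) = (pi/4) - (-pi/4) = pi/2.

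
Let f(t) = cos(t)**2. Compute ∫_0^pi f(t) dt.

Use the identity cos^2(t) = (1 + cos(2*t))/2.
An antiderivative is F(t) = t/2 + sin(2*t)/4.
Then F(pi) - F(0) = (pi/2) - (0) = pi/2.

pi/2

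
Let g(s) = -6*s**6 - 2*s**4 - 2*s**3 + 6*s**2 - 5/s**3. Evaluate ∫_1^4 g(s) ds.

-16190289/1120

By the power rule, an antiderivative is F(s) = -6*s**7/7 - 2*s**5/5 - s**4/2 + 2*s**3 + 5/(2*s**2).
Then F(4) - F(1) = (-16187217/1120) - (96/35) = -16190289/1120.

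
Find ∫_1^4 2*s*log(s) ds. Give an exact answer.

Integrate by parts once (u = ln s, dv = 2*s ds).
An antiderivative is F(s) = s**2*(2*log(s) - 1)/2.
Then F(4) - F(1) = (-8 + 32*log(2)) - (-1/2) = -15/2 + 32*log(2).

-15/2 + 32*log(2)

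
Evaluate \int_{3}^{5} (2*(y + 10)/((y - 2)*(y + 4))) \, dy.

log(49)

Factor the denominator: y**2 + 2*y - 8 = (y + 4)(y - 2).
Partial fractions: 2*(y + 10)/((y - 2)*(y + 4)) = -2/(y + 4) + 4/(y - 2).
An antiderivative is F(y) = 4*log(y - 2) - 2*log(y + 4).
Then F(5) - F(3) = (0) - (-log(49)) = log(49).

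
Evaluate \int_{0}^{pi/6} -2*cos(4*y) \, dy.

-sqrt(3)/4

An antiderivative is F(y) = -sin(4*y)/2.
Then F(pi/6) - F(0) = (-sqrt(3)/4) - (0) = -sqrt(3)/4.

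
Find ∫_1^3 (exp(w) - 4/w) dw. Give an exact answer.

An antiderivative is F(w) = exp(w) - 4*log(w).
Then F(3) - F(1) = (-log(81) + exp(3)) - (exp(1)) = -log(81) - exp(1) + exp(3).

-log(81) - exp(1) + exp(3)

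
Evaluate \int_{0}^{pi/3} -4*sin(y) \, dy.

-2

An antiderivative is F(y) = 4*cos(y).
Then F(pi/3) - F(0) = (2) - (4) = -2.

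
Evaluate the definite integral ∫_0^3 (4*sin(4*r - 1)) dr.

-cos(11) + cos(1)

Let u = 4*r - 1, so du = 4 dr. When r = 0, u = -1; when r = 3, u = 11.
The integral becomes ∫ sin(u) du from -1 to 11, with antiderivative -cos(u).
Back in r: F(r) = -cos(4*r - 1).
Then F(3) - F(0) = (-cos(11)) - (-cos(1)) = -cos(11) + cos(1).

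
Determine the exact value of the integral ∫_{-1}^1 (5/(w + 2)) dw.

5*log(3)

An antiderivative is F(w) = 5*log(w + 2).
Then F(1) - F(-1) = (5*log(3)) - (0) = 5*log(3).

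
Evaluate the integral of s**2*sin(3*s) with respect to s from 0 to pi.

-4/27 + pi**2/3

Integrate by parts twice (u = s^2, dv = sin(3*s) ds).
An antiderivative is F(s) = -s**2*cos(3*s)/3 + 2*s*sin(3*s)/9 + 2*cos(3*s)/27.
Then F(pi) - F(0) = (-2/27 + pi**2/3) - (2/27) = -4/27 + pi**2/3.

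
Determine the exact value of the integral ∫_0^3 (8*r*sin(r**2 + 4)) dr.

Let u = r**2 + 4, so du = 2*r dr. When r = 0, u = 4; when r = 3, u = 13.
The integral becomes 4·∫ sin(u) du from 4 to 13, with antiderivative -4*cos(u).
Back in r: F(r) = -4*cos(r**2 + 4).
Then F(3) - F(0) = (-4*cos(13)) - (-4*cos(4)) = -4*cos(13) + 4*cos(4).

-4*cos(13) + 4*cos(4)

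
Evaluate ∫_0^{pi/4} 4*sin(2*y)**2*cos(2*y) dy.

2/3

Let u = sin(2*y), so du = 2*cos(2*y) dy. When y = 0, u = 0; when y = pi/4, u = 1.
The integral becomes 2·∫ u**2 du from 0 to 1, with antiderivative 2*u**3/3.
Back in y: F(y) = 2*sin(2*y)**3/3.
Then F(pi/4) - F(0) = (2/3) - (0) = 2/3.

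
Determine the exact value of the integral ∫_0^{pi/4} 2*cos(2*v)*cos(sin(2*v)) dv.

sin(1)

Let u = sin(2*v), so du = 2*cos(2*v) dv. When v = 0, u = 0; when v = pi/4, u = 1.
The integral becomes ∫ cos(u) du from 0 to 1, with antiderivative sin(u).
Back in v: F(v) = sin(sin(2*v)).
Then F(pi/4) - F(0) = (sin(1)) - (0) = sin(1).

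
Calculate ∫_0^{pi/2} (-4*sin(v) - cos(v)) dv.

-5

An antiderivative is F(v) = -sin(v) + 4*cos(v).
Then F(pi/2) - F(0) = (-1) - (4) = -5.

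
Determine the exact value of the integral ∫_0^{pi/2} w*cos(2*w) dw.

-1/2

Integrate by parts once (u = w, dv = cos(2*w) dw).
An antiderivative is F(w) = w*sin(2*w)/2 + cos(2*w)/4.
Then F(pi/2) - F(0) = (-1/4) - (1/4) = -1/2.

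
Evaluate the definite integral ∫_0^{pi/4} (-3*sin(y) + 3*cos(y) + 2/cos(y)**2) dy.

-1 + 3*sqrt(2)

An antiderivative is F(y) = 3*sin(y) + 3*cos(y) + 2*tan(y).
Then F(pi/4) - F(0) = (2 + 3*sqrt(2)) - (3) = -1 + 3*sqrt(2).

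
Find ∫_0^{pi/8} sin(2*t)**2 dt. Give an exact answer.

Use the identity sin^2(2*t) = (1 - cos(4*t))/2.
An antiderivative is F(t) = t/2 - sin(4*t)/8.
Then F(pi/8) - F(0) = (-1/8 + pi/16) - (0) = -1/8 + pi/16.

-1/8 + pi/16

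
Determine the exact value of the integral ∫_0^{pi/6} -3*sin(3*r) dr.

An antiderivative is F(r) = cos(3*r).
Then F(pi/6) - F(0) = (0) - (1) = -1.

-1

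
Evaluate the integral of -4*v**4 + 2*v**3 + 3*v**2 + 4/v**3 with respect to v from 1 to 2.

By the power rule, an antiderivative is F(v) = -4*v**5/5 + v**4/2 + v**3 - 2/v**2.
Then F(2) - F(1) = (-101/10) - (-13/10) = -44/5.

-44/5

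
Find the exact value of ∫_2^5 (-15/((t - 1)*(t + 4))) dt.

Factor the denominator: t**2 + 3*t - 4 = (t + 4)(t - 1).
Partial fractions: -15/((t - 1)*(t + 4)) = 3/(t + 4) - 3/(t - 1).
An antiderivative is F(t) = -3*log(t - 1) + 3*log(t + 4).
Then F(5) - F(2) = (-6*log(2) + 6*log(3)) - (3*log(2) + 3*log(3)) = -9*log(2) + 3*log(3).

-9*log(2) + 3*log(3)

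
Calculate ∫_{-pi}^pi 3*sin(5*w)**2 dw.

3*pi

Use the identity sin^2(5*w) = (1 - cos(10*w))/2.
An antiderivative is F(w) = 3*w/2 - 3*sin(10*w)/20.
Then F(pi) - F(-pi) = (3*pi/2) - (-3*pi/2) = 3*pi.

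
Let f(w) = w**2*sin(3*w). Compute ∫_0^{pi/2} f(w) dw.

Integrate by parts twice (u = w^2, dv = sin(3*w) dw).
An antiderivative is F(w) = -w**2*cos(3*w)/3 + 2*w*sin(3*w)/9 + 2*cos(3*w)/27.
Then F(pi/2) - F(0) = (-pi/9) - (2/27) = -pi/9 - 2/27.

-pi/9 - 2/27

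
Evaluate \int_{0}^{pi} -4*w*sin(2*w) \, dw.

2*pi

Integrate by parts once (u = w, dv = -4*sin(2*w) dw).
An antiderivative is F(w) = 2*w*cos(2*w) - sin(2*w).
Then F(pi) - F(0) = (2*pi) - (0) = 2*pi.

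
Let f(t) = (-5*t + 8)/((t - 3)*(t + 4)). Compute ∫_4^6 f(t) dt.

Factor the denominator: t**2 + t - 12 = (t + 4)(t - 3).
Partial fractions: (-5*t + 8)/((t - 3)*(t + 4)) = -4/(t + 4) - 1/(t - 3).
An antiderivative is F(t) = -log(t - 3) - 4*log(t + 4).
Then F(6) - F(4) = (-4*log(5) - 4*log(2) - log(3)) - (-12*log(2)) = -4*log(5) - log(3) + 8*log(2).

-4*log(5) - log(3) + 8*log(2)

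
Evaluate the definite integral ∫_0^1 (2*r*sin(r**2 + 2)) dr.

Let u = r**2 + 2, so du = 2*r dr. When r = 0, u = 2; when r = 1, u = 3.
The integral becomes ∫ sin(u) du from 2 to 3, with antiderivative -cos(u).
Back in r: F(r) = -cos(r**2 + 2).
Then F(1) - F(0) = (-cos(3)) - (-cos(2)) = cos(2) - cos(3).

cos(2) - cos(3)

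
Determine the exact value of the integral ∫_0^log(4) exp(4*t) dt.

255/4

Let u = exp(t), so du = exp(t) dt. When t = 0, u = 1; when t = log(4), u = 4.
The integral becomes ∫ u**3 du from 1 to 4, with antiderivative u**4/4.
Back in t: F(t) = exp(4*t)/4.
Then F(log(4)) - F(0) = (64) - (1/4) = 255/4.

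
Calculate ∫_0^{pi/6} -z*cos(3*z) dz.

1/9 - pi/18

Integrate by parts once (u = z, dv = -cos(3*z) dz).
An antiderivative is F(z) = -z*sin(3*z)/3 - cos(3*z)/9.
Then F(pi/6) - F(0) = (-pi/18) - (-1/9) = 1/9 - pi/18.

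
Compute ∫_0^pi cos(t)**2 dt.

Use the identity cos^2(t) = (1 + cos(2*t))/2.
An antiderivative is F(t) = t/2 + sin(2*t)/4.
Then F(pi) - F(0) = (pi/2) - (0) = pi/2.

pi/2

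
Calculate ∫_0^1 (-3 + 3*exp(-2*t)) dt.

An antiderivative is F(t) = -3*t - 3*exp(-2*t)/2.
Then F(1) - F(0) = (-3 - 3*exp(-2)/2) - (-3/2) = -3/2 - 3*exp(-2)/2.

-3/2 - 3*exp(-2)/2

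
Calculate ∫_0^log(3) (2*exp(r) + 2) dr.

2*log(3) + 4

An antiderivative is F(r) = 2*r + 2*exp(r).
Then F(log(3)) - F(0) = (2*log(3) + 6) - (2) = 2*log(3) + 4.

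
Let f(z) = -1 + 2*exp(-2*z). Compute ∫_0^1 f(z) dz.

An antiderivative is F(z) = -z - exp(-2*z).
Then F(1) - F(0) = (-1 - exp(-2)) - (-1) = -exp(-2).

-exp(-2)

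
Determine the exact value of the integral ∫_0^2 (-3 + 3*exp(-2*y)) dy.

-9/2 - 3*exp(-4)/2

An antiderivative is F(y) = -3*y - 3*exp(-2*y)/2.
Then F(2) - F(0) = (-6 - 3*exp(-4)/2) - (-3/2) = -9/2 - 3*exp(-4)/2.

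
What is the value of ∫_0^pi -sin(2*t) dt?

An antiderivative is F(t) = cos(2*t)/2.
Then F(pi) - F(0) = (1/2) - (1/2) = 0.

0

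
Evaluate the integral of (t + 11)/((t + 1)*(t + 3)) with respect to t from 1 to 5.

-4*log(2) + 5*log(3)

Factor the denominator: t**2 + 4*t + 3 = (t + 3)(t + 1).
Partial fractions: (t + 11)/((t + 1)*(t + 3)) = -4/(t + 3) + 5/(t + 1).
An antiderivative is F(t) = 5*log(t + 1) - 4*log(t + 3).
Then F(5) - F(1) = (-7*log(2) + 5*log(3)) - (-log(8)) = -4*log(2) + 5*log(3).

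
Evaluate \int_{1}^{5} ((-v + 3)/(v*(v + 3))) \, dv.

log(5/4)

Factor the denominator: v**2 + 3*v = (v + 3)v.
Partial fractions: (-v + 3)/(v*(v + 3)) = -2/(v + 3) + 1/v.
An antiderivative is F(v) = log(v) - 2*log(v + 3).
Then F(5) - F(1) = (log(5/64)) - (-log(16)) = log(5/4).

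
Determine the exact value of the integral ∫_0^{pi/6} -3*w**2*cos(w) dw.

-sqrt(3)*pi/2 - pi**2/24 + 3

Integrate by parts twice (u = w^2, dv = -3*cos(w) dw).
An antiderivative is F(w) = -3*w**2*sin(w) - 6*w*cos(w) + 6*sin(w).
Then F(pi/6) - F(0) = (-sqrt(3)*pi/2 - pi**2/24 + 3) - (0) = -sqrt(3)*pi/2 - pi**2/24 + 3.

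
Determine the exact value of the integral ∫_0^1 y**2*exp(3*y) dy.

-2/27 + 5*exp(3)/27

Integrate by parts twice (u = y^2, dv = exp(3*y) dy).
An antiderivative is F(y) = (9*y**2 - 6*y + 2)*exp(3*y)/27.
Then F(1) - F(0) = (5*exp(3)/27) - (2/27) = -2/27 + 5*exp(3)/27.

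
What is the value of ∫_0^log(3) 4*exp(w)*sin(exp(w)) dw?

4*cos(1) - 4*cos(3)

Let u = exp(w), so du = exp(w) dw. When w = 0, u = 1; when w = log(3), u = 3.
The integral becomes 4·∫ sin(u) du from 1 to 3, with antiderivative -4*cos(u).
Back in w: F(w) = -4*cos(exp(w)).
Then F(log(3)) - F(0) = (-4*cos(3)) - (-4*cos(1)) = 4*cos(1) - 4*cos(3).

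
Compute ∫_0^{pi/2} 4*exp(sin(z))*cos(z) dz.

-4 + 4*E

Let u = sin(z), so du = cos(z) dz. When z = 0, u = 0; when z = pi/2, u = 1.
The integral becomes 4·∫ exp(u) du from 0 to 1, with antiderivative 4*exp(u).
Back in z: F(z) = 4*exp(sin(z)).
Then F(pi/2) - F(0) = (4*E) - (4) = -4 + 4*E.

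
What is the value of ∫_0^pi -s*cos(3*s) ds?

2/9

Integrate by parts once (u = s, dv = -cos(3*s) ds).
An antiderivative is F(s) = -s*sin(3*s)/3 - cos(3*s)/9.
Then F(pi) - F(0) = (1/9) - (-1/9) = 2/9.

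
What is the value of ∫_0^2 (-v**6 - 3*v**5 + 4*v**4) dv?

-864/35

By the power rule, an antiderivative is F(v) = -v**7/7 - v**6/2 + 4*v**5/5.
Then F(2) - F(0) = (-864/35) - (0) = -864/35.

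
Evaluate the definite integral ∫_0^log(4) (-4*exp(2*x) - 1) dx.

-30 - log(4)

An antiderivative is F(x) = -2*exp(2*x) - x.
Then F(log(4)) - F(0) = (-32 - log(4)) - (-2) = -30 - log(4).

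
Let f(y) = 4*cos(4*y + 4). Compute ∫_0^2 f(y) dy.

Let u = 4*y + 4, so du = 4 dy. When y = 0, u = 4; when y = 2, u = 12.
The integral becomes ∫ cos(u) du from 4 to 12, with antiderivative sin(u).
Back in y: F(y) = sin(4*y + 4).
Then F(2) - F(0) = (sin(12)) - (sin(4)) = sin(12) - sin(4).

sin(12) - sin(4)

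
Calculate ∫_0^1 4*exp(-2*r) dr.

An antiderivative is F(r) = -2*exp(-2*r).
Then F(1) - F(0) = (-2*exp(-2)) - (-2) = 2 - 2*exp(-2).

2 - 2*exp(-2)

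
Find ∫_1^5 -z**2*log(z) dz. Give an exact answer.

124/9 - 125*log(5)/3

Integrate by parts once (u = ln z, dv = -z**2 dz).
An antiderivative is F(z) = -z**3*(3*log(z) - 1)/9.
Then F(5) - F(1) = (125/9 - 125*log(5)/3) - (1/9) = 124/9 - 125*log(5)/3.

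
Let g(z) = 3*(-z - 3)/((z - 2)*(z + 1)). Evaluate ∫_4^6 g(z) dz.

Factor the denominator: z**2 - z - 2 = (z + 1)(z - 2).
Partial fractions: 3*(-z - 3)/((z - 2)*(z + 1)) = 2/(z + 1) - 5/(z - 2).
An antiderivative is F(z) = -5*log(z - 2) + 2*log(z + 1).
Then F(6) - F(4) = (-10*log(2) + 2*log(7)) - (log(25/32)) = -5*log(2) - 2*log(5) + 2*log(7).

-5*log(2) - 2*log(5) + 2*log(7)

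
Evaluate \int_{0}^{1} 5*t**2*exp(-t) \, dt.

Integrate by parts twice (u = t^2, dv = 5*exp(-t) dt).
An antiderivative is F(t) = (-5*t**2 - 10*t - 10)*exp(-t).
Then F(1) - F(0) = (-25*exp(-1)) - (-10) = 10 - 25*exp(-1).

10 - 25*exp(-1)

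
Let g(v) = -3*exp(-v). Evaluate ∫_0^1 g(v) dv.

-3 + 3*exp(-1)

An antiderivative is F(v) = 3*exp(-v).
Then F(1) - F(0) = (3*exp(-1)) - (3) = -3 + 3*exp(-1).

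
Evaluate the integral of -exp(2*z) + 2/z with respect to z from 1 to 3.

An antiderivative is F(z) = -exp(2*z)/2 + 2*log(z).
Then F(3) - F(1) = (-exp(6)/2 + log(9)) - (-exp(2)/2) = -exp(6)/2 + log(9) + exp(2)/2.

-exp(6)/2 + log(9) + exp(2)/2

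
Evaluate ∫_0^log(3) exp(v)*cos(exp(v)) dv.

Let u = exp(v), so du = exp(v) dv. When v = 0, u = 1; when v = log(3), u = 3.
The integral becomes ∫ cos(u) du from 1 to 3, with antiderivative sin(u).
Back in v: F(v) = sin(exp(v)).
Then F(log(3)) - F(0) = (sin(3)) - (sin(1)) = -sin(1) + sin(3).

-sin(1) + sin(3)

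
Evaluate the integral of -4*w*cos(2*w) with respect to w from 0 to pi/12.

Integrate by parts once (u = w, dv = -4*cos(2*w) dw).
An antiderivative is F(w) = -2*w*sin(2*w) - cos(2*w).
Then F(pi/12) - F(0) = (-sqrt(3)/2 - pi/12) - (-1) = -sqrt(3)/2 - pi/12 + 1.

-sqrt(3)/2 - pi/12 + 1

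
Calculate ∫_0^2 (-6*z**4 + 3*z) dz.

By the power rule, an antiderivative is F(z) = -6*z**5/5 + 3*z**2/2.
Then F(2) - F(0) = (-162/5) - (0) = -162/5.

-162/5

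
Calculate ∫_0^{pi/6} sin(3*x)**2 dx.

Use the identity sin^2(3*x) = (1 - cos(6*x))/2.
An antiderivative is F(x) = x/2 - sin(6*x)/12.
Then F(pi/6) - F(0) = (pi/12) - (0) = pi/12.

pi/12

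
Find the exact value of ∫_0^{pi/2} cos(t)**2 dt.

Use the identity cos^2(t) = (1 + cos(2*t))/2.
An antiderivative is F(t) = t/2 + sin(2*t)/4.
Then F(pi/2) - F(0) = (pi/4) - (0) = pi/4.

pi/4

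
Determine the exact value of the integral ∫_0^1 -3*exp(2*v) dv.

3/2 - 3*exp(2)/2

An antiderivative is F(v) = -3*exp(2*v)/2.
Then F(1) - F(0) = (-3*exp(2)/2) - (-3/2) = 3/2 - 3*exp(2)/2.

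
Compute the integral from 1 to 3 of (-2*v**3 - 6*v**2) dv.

By the power rule, an antiderivative is F(v) = -v**4/2 - 2*v**3.
Then F(3) - F(1) = (-189/2) - (-5/2) = -92.

-92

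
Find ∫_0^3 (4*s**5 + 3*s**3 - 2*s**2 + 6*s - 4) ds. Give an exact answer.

By the power rule, an antiderivative is F(s) = 2*s**6/3 + 3*s**4/4 - 2*s**3/3 + 3*s**2 - 4*s.
Then F(3) - F(0) = (2175/4) - (0) = 2175/4.

2175/4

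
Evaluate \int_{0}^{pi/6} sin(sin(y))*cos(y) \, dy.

Let u = sin(y), so du = cos(y) dy. When y = 0, u = 0; when y = pi/6, u = 1/2.
The integral becomes ∫ sin(u) du from 0 to 1/2, with antiderivative -cos(u).
Back in y: F(y) = -cos(sin(y)).
Then F(pi/6) - F(0) = (-cos(1/2)) - (-1) = 1 - cos(1/2).

1 - cos(1/2)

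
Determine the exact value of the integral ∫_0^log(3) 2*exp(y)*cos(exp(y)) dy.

Let u = exp(y), so du = exp(y) dy. When y = 0, u = 1; when y = log(3), u = 3.
The integral becomes 2·∫ cos(u) du from 1 to 3, with antiderivative 2*sin(u).
Back in y: F(y) = 2*sin(exp(y)).
Then F(log(3)) - F(0) = (2*sin(3)) - (2*sin(1)) = -2*sin(1) + 2*sin(3).

-2*sin(1) + 2*sin(3)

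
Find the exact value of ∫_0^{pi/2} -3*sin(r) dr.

An antiderivative is F(r) = 3*cos(r).
Then F(pi/2) - F(0) = (0) - (3) = -3.

-3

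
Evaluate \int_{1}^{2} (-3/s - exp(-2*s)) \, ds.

(-6*exp(4)*log(2) - exp(2) + 1)*exp(-4)/2

An antiderivative is F(s) = -3*log(s) + exp(-2*s)/2.
Then F(2) - F(1) = (-3*log(2) + exp(-4)/2) - (exp(-2)/2) = (-6*exp(4)*log(2) - exp(2) + 1)*exp(-4)/2.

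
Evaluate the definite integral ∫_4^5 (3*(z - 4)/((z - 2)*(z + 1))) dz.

Factor the denominator: z**2 - z - 2 = (z + 1)(z - 2).
Partial fractions: 3*(z - 4)/((z - 2)*(z + 1)) = 5/(z + 1) - 2/(z - 2).
An antiderivative is F(z) = -2*log(z - 2) + 5*log(z + 1).
Then F(5) - F(4) = (3*log(3) + 5*log(2)) - (-2*log(2) + 5*log(5)) = -5*log(5) + 3*log(3) + 7*log(2).

-5*log(5) + 3*log(3) + 7*log(2)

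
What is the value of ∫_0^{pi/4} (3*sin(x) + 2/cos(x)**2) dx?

5 - 3*sqrt(2)/2

An antiderivative is F(x) = -3*cos(x) + 2*tan(x).
Then F(pi/4) - F(0) = (2 - 3*sqrt(2)/2) - (-3) = 5 - 3*sqrt(2)/2.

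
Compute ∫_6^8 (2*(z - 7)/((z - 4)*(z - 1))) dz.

Factor the denominator: z**2 - 5*z + 4 = (z - 1)(z - 4).
Partial fractions: 2*(z - 7)/((z - 4)*(z - 1)) = 4/(z - 1) - 2/(z - 4).
An antiderivative is F(z) = -2*log(z - 4) + 4*log(z - 1).
Then F(8) - F(6) = (-4*log(2) + 4*log(7)) - (-2*log(2) + 4*log(5)) = -4*log(5) - 2*log(2) + 4*log(7).

-4*log(5) - 2*log(2) + 4*log(7)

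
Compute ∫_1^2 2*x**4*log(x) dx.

Integrate by parts once (u = ln x, dv = 2*x**4 dx).
An antiderivative is F(x) = 2*x**5*(5*log(x) - 1)/25.
Then F(2) - F(1) = (-64/25 + 64*log(2)/5) - (-2/25) = -62/25 + 64*log(2)/5.

-62/25 + 64*log(2)/5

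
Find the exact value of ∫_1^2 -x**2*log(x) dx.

Integrate by parts once (u = ln x, dv = -x**2 dx).
An antiderivative is F(x) = -x**3*(3*log(x) - 1)/9.
Then F(2) - F(1) = (8/9 - 8*log(2)/3) - (1/9) = 7/9 - 8*log(2)/3.

7/9 - 8*log(2)/3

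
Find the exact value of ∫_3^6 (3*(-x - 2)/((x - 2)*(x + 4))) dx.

Factor the denominator: x**2 + 2*x - 8 = (x + 4)(x - 2).
Partial fractions: 3*(-x - 2)/((x - 2)*(x + 4)) = -1/(x + 4) - 2/(x - 2).
An antiderivative is F(x) = -2*log(x - 2) - log(x + 4).
Then F(6) - F(3) = (-5*log(2) - log(5)) - (-log(7)) = -5*log(2) - log(5) + log(7).

-5*log(2) - log(5) + log(7)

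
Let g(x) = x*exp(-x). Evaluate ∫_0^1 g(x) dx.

Integrate by parts once (u = x, dv = exp(-x) dx).
An antiderivative is F(x) = (-x - 1)*exp(-x).
Then F(1) - F(0) = (-2*exp(-1)) - (-1) = 1 - 2*exp(-1).

1 - 2*exp(-1)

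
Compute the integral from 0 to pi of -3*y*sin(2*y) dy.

3*pi/2

Integrate by parts once (u = y, dv = -3*sin(2*y) dy).
An antiderivative is F(y) = 3*y*cos(2*y)/2 - 3*sin(2*y)/4.
Then F(pi) - F(0) = (3*pi/2) - (0) = 3*pi/2.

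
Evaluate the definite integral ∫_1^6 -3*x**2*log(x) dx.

-216*log(3) - 216*log(2) + 215/3

Integrate by parts once (u = ln x, dv = -3*x**2 dx).
An antiderivative is F(x) = -x**3*(3*log(x) - 1)/3.
Then F(6) - F(1) = (-216*log(3) - 216*log(2) + 72) - (1/3) = -216*log(3) - 216*log(2) + 215/3.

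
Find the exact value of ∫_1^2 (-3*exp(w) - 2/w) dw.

An antiderivative is F(w) = -3*exp(w) - 2*log(w).
Then F(2) - F(1) = (-3*exp(2) - log(4)) - (-3*exp(1)) = -3*exp(2) - log(4) + 3*exp(1).

-3*exp(2) - log(4) + 3*exp(1)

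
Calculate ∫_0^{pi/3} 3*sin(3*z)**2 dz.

pi/2

Use the identity sin^2(3*z) = (1 - cos(6*z))/2.
An antiderivative is F(z) = 3*z/2 - sin(6*z)/4.
Then F(pi/3) - F(0) = (pi/2) - (0) = pi/2.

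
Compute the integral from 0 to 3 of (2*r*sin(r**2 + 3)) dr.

Let u = r**2 + 3, so du = 2*r dr. When r = 0, u = 3; when r = 3, u = 12.
The integral becomes ∫ sin(u) du from 3 to 12, with antiderivative -cos(u).
Back in r: F(r) = -cos(r**2 + 3).
Then F(3) - F(0) = (-cos(12)) - (-cos(3)) = cos(3) - cos(12).

cos(3) - cos(12)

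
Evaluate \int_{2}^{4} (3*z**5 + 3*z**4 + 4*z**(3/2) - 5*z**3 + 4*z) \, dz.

11932/5 - 32*sqrt(2)/5

By the power rule, an antiderivative is F(z) = z**6/2 + 8*z**(5/2)/5 + 3*z**5/5 - 5*z**4/4 + 2*z**2.
Then F(4) - F(2) = (12128/5) - (32*sqrt(2)/5 + 196/5) = 11932/5 - 32*sqrt(2)/5.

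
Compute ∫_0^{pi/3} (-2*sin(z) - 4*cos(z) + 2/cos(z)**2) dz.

-1

An antiderivative is F(z) = -4*sin(z) + 2*cos(z) + 2*tan(z).
Then F(pi/3) - F(0) = (1) - (2) = -1.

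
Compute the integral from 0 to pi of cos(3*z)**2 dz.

Use the identity cos^2(3*z) = (1 + cos(6*z))/2.
An antiderivative is F(z) = z/2 + sin(6*z)/12.
Then F(pi) - F(0) = (pi/2) - (0) = pi/2.

pi/2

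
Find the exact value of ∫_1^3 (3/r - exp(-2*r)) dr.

An antiderivative is F(r) = 3*log(r) + exp(-2*r)/2.
Then F(3) - F(1) = (exp(-6)/2 + 3*log(3)) - (exp(-2)/2) = (-exp(4) + 1 + 6*exp(6)*log(3))*exp(-6)/2.

(-exp(4) + 1 + 6*exp(6)*log(3))*exp(-6)/2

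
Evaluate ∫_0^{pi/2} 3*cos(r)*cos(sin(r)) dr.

Let u = sin(r), so du = cos(r) dr. When r = 0, u = 0; when r = pi/2, u = 1.
The integral becomes 3·∫ cos(u) du from 0 to 1, with antiderivative 3*sin(u).
Back in r: F(r) = 3*sin(sin(r)).
Then F(pi/2) - F(0) = (3*sin(1)) - (0) = 3*sin(1).

3*sin(1)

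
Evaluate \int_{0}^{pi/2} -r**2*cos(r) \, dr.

Integrate by parts twice (u = r^2, dv = -cos(r) dr).
An antiderivative is F(r) = -r**2*sin(r) - 2*r*cos(r) + 2*sin(r).
Then F(pi/2) - F(0) = (2 - pi**2/4) - (0) = 2 - pi**2/4.

2 - pi**2/4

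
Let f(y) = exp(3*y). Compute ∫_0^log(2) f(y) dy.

7/3

Let u = exp(y), so du = exp(y) dy. When y = 0, u = 1; when y = log(2), u = 2.
The integral becomes ∫ u**2 du from 1 to 2, with antiderivative u**3/3.
Back in y: F(y) = exp(3*y)/3.
Then F(log(2)) - F(0) = (8/3) - (1/3) = 7/3.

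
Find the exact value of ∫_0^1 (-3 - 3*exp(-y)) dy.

-6 + 3*exp(-1)

An antiderivative is F(y) = -3*y + 3*exp(-y).
Then F(1) - F(0) = (-3 + 3*exp(-1)) - (3) = -6 + 3*exp(-1).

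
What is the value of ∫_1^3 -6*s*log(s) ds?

12 - 27*log(3)

Integrate by parts once (u = ln s, dv = -6*s ds).
An antiderivative is F(s) = -3*s**2*(2*log(s) - 1)/2.
Then F(3) - F(1) = (27/2 - 27*log(3)) - (3/2) = 12 - 27*log(3).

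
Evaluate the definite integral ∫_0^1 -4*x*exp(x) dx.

Integrate by parts once (u = x, dv = -4*exp(x) dx).
An antiderivative is F(x) = (-4*x + 4)*exp(x).
Then F(1) - F(0) = (0) - (4) = -4.

-4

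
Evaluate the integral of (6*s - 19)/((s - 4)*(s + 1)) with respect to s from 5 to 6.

Factor the denominator: s**2 - 3*s - 4 = (s + 1)(s - 4).
Partial fractions: (6*s - 19)/((s - 4)*(s + 1)) = 5/(s + 1) + 1/(s - 4).
An antiderivative is F(s) = log(s - 4) + 5*log(s + 1).
Then F(6) - F(5) = (log(2) + 5*log(7)) - (5*log(2) + 5*log(3)) = -5*log(3) - 4*log(2) + 5*log(7).

-5*log(3) - 4*log(2) + 5*log(7)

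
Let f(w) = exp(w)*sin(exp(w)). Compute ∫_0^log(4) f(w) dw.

cos(1) - cos(4)

Let u = exp(w), so du = exp(w) dw. When w = 0, u = 1; when w = log(4), u = 4.
The integral becomes ∫ sin(u) du from 1 to 4, with antiderivative -cos(u).
Back in w: F(w) = -cos(exp(w)).
Then F(log(4)) - F(0) = (-cos(4)) - (-cos(1)) = cos(1) - cos(4).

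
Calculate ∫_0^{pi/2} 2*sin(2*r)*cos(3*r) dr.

-4/5

Use the identity sin(2*r)cos(3*r) = [sin(5*r) + sin(-r)]/2.
An antiderivative is F(r) = cos(r) - cos(5*r)/5.
Then F(pi/2) - F(0) = (0) - (4/5) = -4/5.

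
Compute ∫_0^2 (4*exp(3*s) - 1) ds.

An antiderivative is F(s) = 4*exp(3*s)/3 - s.
Then F(2) - F(0) = (-2 + 4*exp(6)/3) - (4/3) = -10/3 + 4*exp(6)/3.

-10/3 + 4*exp(6)/3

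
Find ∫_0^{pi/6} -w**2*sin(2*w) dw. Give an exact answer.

-sqrt(3)*pi/24 + pi**2/144 + 1/8

Integrate by parts twice (u = w^2, dv = -sin(2*w) dw).
An antiderivative is F(w) = w**2*cos(2*w)/2 - w*sin(2*w)/2 - cos(2*w)/4.
Then F(pi/6) - F(0) = (-sqrt(3)*pi/24 - 1/8 + pi**2/144) - (-1/4) = -sqrt(3)*pi/24 + pi**2/144 + 1/8.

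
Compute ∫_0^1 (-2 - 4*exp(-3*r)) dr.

An antiderivative is F(r) = -2*r + 4*exp(-3*r)/3.
Then F(1) - F(0) = (-2 + 4*exp(-3)/3) - (4/3) = -10/3 + 4*exp(-3)/3.

-10/3 + 4*exp(-3)/3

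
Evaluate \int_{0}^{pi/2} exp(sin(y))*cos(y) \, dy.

-1 + E

Let u = sin(y), so du = cos(y) dy. When y = 0, u = 0; when y = pi/2, u = 1.
The integral becomes ∫ exp(u) du from 0 to 1, with antiderivative exp(u).
Back in y: F(y) = exp(sin(y)).
Then F(pi/2) - F(0) = (E) - (1) = -1 + E.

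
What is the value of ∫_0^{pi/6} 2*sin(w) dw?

2 - sqrt(3)

An antiderivative is F(w) = -2*cos(w).
Then F(pi/6) - F(0) = (-sqrt(3)) - (-2) = 2 - sqrt(3).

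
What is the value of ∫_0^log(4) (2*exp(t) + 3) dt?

An antiderivative is F(t) = 3*t + 2*exp(t).
Then F(log(4)) - F(0) = (log(64) + 8) - (2) = 6*log(2) + 6.

6*log(2) + 6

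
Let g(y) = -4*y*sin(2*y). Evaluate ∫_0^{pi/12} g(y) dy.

Integrate by parts once (u = y, dv = -4*sin(2*y) dy).
An antiderivative is F(y) = 2*y*cos(2*y) - sin(2*y).
Then F(pi/12) - F(0) = (-1/2 + sqrt(3)*pi/12) - (0) = -1/2 + sqrt(3)*pi/12.

-1/2 + sqrt(3)*pi/12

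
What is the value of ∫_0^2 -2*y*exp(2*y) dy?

Integrate by parts once (u = y, dv = -2*exp(2*y) dy).
An antiderivative is F(y) = (-2*y + 1)*exp(2*y)/2.
Then F(2) - F(0) = (-3*exp(4)/2) - (1/2) = -3*exp(4)/2 - 1/2.

-3*exp(4)/2 - 1/2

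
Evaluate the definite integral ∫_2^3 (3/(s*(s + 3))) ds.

log(5/4)

Factor the denominator: s**2 + 3*s = (s + 3)s.
Partial fractions: 3/(s*(s + 3)) = -1/(s + 3) + 1/s.
An antiderivative is F(s) = log(s) - log(s + 3).
Then F(3) - F(2) = (-log(2)) - (log(2/5)) = log(5/4).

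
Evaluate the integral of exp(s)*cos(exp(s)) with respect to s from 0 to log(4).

Let u = exp(s), so du = exp(s) ds. When s = 0, u = 1; when s = log(4), u = 4.
The integral becomes ∫ cos(u) du from 1 to 4, with antiderivative sin(u).
Back in s: F(s) = sin(exp(s)).
Then F(log(4)) - F(0) = (sin(4)) - (sin(1)) = -sin(1) + sin(4).

-sin(1) + sin(4)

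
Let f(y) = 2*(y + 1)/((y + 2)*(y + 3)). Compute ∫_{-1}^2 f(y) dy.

Factor the denominator: y**2 + 5*y + 6 = (y + 3)(y + 2).
Partial fractions: 2*(y + 1)/((y + 2)*(y + 3)) = 4/(y + 3) - 2/(y + 2).
An antiderivative is F(y) = -2*log(y + 2) + 4*log(y + 3).
Then F(2) - F(-1) = (-4*log(2) + 4*log(5)) - (log(16)) = -8*log(2) + 4*log(5).

-8*log(2) + 4*log(5)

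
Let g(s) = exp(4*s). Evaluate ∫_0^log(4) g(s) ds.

255/4

Let u = exp(s), so du = exp(s) ds. When s = 0, u = 1; when s = log(4), u = 4.
The integral becomes ∫ u**3 du from 1 to 4, with antiderivative u**4/4.
Back in s: F(s) = exp(4*s)/4.
Then F(log(4)) - F(0) = (64) - (1/4) = 255/4.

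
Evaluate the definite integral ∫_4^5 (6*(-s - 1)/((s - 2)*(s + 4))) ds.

Factor the denominator: s**2 + 2*s - 8 = (s + 4)(s - 2).
Partial fractions: 6*(-s - 1)/((s - 2)*(s + 4)) = -3/(s + 4) - 3/(s - 2).
An antiderivative is F(s) = -3*log(s - 2) - 3*log(s + 4).
Then F(5) - F(4) = (-9*log(3)) - (-12*log(2)) = -9*log(3) + 12*log(2).

-9*log(3) + 12*log(2)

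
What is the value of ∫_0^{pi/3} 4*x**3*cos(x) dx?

-4*sqrt(3)*pi + 2*sqrt(3)*pi**3/27 + 2*pi**2/3 + 12

Integrate by parts 3 times (u = x^3, dv = 4*cos(x) dx).
An antiderivative is F(x) = 4*x**3*sin(x) + 12*x**2*cos(x) - 24*x*sin(x) - 24*cos(x).
Then F(pi/3) - F(0) = (-4*sqrt(3)*pi - 12 + 2*sqrt(3)*pi**3/27 + 2*pi**2/3) - (-24) = -4*sqrt(3)*pi + 2*sqrt(3)*pi**3/27 + 2*pi**2/3 + 12.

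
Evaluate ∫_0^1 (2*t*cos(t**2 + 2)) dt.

Let u = t**2 + 2, so du = 2*t dt. When t = 0, u = 2; when t = 1, u = 3.
The integral becomes ∫ cos(u) du from 2 to 3, with antiderivative sin(u).
Back in t: F(t) = sin(t**2 + 2).
Then F(1) - F(0) = (sin(3)) - (sin(2)) = -sin(2) + sin(3).

-sin(2) + sin(3)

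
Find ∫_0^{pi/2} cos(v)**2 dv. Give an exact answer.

pi/4

Use the identity cos^2(v) = (1 + cos(2*v))/2.
An antiderivative is F(v) = v/2 + sin(2*v)/4.
Then F(pi/2) - F(0) = (pi/4) - (0) = pi/4.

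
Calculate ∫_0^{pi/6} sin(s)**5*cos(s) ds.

Let u = sin(s), so du = cos(s) ds. When s = 0, u = 0; when s = pi/6, u = 1/2.
The integral becomes ∫ u**5 du from 0 to 1/2, with antiderivative u**6/6.
Back in s: F(s) = sin(s)**6/6.
Then F(pi/6) - F(0) = (1/384) - (0) = 1/384.

1/384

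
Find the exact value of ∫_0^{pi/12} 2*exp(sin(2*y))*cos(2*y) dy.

-1 + exp(1/2)

Let u = sin(2*y), so du = 2*cos(2*y) dy. When y = 0, u = 0; when y = pi/12, u = 1/2.
The integral becomes ∫ exp(u) du from 0 to 1/2, with antiderivative exp(u).
Back in y: F(y) = exp(sin(2*y)).
Then F(pi/12) - F(0) = (exp(1/2)) - (1) = -1 + exp(1/2).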